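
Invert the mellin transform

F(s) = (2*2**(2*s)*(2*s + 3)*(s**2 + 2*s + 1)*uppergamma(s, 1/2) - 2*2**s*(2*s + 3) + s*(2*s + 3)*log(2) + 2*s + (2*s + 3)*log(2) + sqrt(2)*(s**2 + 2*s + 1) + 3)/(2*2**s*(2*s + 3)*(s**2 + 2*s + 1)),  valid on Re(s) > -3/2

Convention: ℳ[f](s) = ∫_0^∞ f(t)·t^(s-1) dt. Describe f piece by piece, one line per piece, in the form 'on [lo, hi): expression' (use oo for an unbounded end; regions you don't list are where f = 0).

split f at 1/2, 1: ℳ[f](s) collects 3 kernel integrals
piece [0, 1/2): integrate t**(3/2) against the kernel
∫ t*log(t)·t^(s-1) over [1/2, 1)
∫ over [1, ∞) of exp(-t/2)·t^(s-1) joins the sum

on [0, 1/2): t**(3/2)
on [1/2, 1): t*log(t)
on [1, oo): exp(-t/2)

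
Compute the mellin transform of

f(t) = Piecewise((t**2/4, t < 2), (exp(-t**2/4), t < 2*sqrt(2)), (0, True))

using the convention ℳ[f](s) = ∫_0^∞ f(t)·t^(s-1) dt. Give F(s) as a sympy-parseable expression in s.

2**(s - 1)*((s + 2)*uppergamma(s/2, 1) - (s + 2)*uppergamma(s/2, 2) + 2)/(s + 2)
  Re(s) > -2

peel off the common scale on t: t**2 on [0, 1); exp(-t**2) on [1, sqrt(2))
strip the power substitution: t on [0, 1); exp(-t) on [1, 2)
split f at 2: ℳ[f](s) collects 2 kernel integrals
∫ t**2/4·t^(s-1) over [0, 2)
[2, 2*sqrt(2)) adds the kernel integral of exp(-t**2/4)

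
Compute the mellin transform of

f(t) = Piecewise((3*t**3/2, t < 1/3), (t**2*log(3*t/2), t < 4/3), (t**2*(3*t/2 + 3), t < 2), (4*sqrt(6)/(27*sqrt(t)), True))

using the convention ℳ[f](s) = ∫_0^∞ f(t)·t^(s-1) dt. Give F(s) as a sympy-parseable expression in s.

strip the shared t-power: 3*t/2 on [0, 1/3); log(3*t/2) on [1/3, 4/3); 3*t/2 + 3 on [4/3, 2); …
invert the common scale on t to get t on [0, 1/2); log(t) on [1/2, 2); t + 3 on [2, 3); …
decompose at 1/3, 4/3, 2; ℳ[f](s) sums the 4 pieces' integrals
on [0, 1/3) integrate f = 3*t**3/2 against the kernel
piece [1/3, 4/3): integrate t**2*log(3*t/2) against the kernel
segment 4/3 to 2 holds t**2*(3*t/2 + 3); add its integral
piece [2, ∞): integrate 4*sqrt(6)/(27*sqrt(t)) against the kernel

(480*2**(2*s)*(1 - 2*s)*(s + 2)**2 + 96*2**(2*s)*(s + 2)*(s + 3)*(2*s - 1)*log(2) - 288*2**(2*s)*(s + 2)*(2*s - 1) - 96*2**(2*s)*(s + 3)*(2*s - 1) - 16*sqrt(3)*6**s*(s + 2)**2*(s + 3) + 1296*6**s*(s + 2)**2*(2*s - 1) + 648*6**s*(s + 2)*(2*s - 1) + 3*(s + 2)**2*(2*s - 1) + 6*(s + 2)*(s + 3)*(2*s - 1)*log(2) + 6*(s + 3)*(2*s - 1))/(54*3**s*(s + 2)**2*(s + 3)*(2*s - 1))
  -3 < Re(s) < 1/2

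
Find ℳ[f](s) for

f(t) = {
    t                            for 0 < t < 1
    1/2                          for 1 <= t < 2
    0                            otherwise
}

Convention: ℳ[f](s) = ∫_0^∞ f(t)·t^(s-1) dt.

cuts at 1: linearity sums the 2 kernel integrals
[0, 1) adds the kernel integral of t
[1, 2) adds the kernel integral of 1/2

(2**s*(s + 1) + s - 1)/(2*s*(s + 1))
  Re(s) > -1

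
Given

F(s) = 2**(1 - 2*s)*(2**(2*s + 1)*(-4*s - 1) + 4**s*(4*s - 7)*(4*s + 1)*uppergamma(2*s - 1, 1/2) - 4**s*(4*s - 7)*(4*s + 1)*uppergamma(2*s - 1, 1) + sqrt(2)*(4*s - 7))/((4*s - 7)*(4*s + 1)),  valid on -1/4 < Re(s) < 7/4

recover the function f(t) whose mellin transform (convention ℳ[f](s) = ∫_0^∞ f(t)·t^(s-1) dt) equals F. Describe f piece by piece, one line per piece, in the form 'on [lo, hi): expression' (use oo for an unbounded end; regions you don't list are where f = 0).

on [0, 1/4): t**(1/4)
on [1/4, 1): exp(-sqrt(t))/sqrt(t)
on [1, oo): t**(-7/4)

undo the power substitution: sqrt(t) on [0, 1/2); exp(-t)/t on [1/2, 1); t**(-7/2) on [1, ∞)
the shared t-power comes off first: t**(3/2) on [0, 1/2); exp(-t) on [1/2, 1); t**(-5/2) on [1, ∞)
summing 3 kernel integrals split by 1/4, 1 yields ℳ[f](s)
[0, 1/4) adds the kernel integral of t**(1/4)
on [1/4, 1): add ∫ exp(-sqrt(t))/sqrt(t)·t^(s-1) dt
[1, ∞) adds the kernel integral of t**(-7/4)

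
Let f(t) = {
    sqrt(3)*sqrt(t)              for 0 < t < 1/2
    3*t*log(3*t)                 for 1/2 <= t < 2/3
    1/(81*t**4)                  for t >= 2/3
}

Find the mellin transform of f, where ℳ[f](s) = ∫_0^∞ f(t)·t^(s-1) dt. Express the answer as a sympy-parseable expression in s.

(32*2**(2*s)*s*(s - 4)*(2*s + 1)*log(2) - 32*2**(2*s)*(s - 4)*(2*s + 1) + 32*2**(2*s)*(s - 4)*(2*s + 1)*log(2) + 3**s*s*(s - 4)*(2*s + 1)*(-24*log(3) + 24*log(2)) + 3**s*(s - 4)*(2*s + 1)*(-24*log(3) + 24*log(2)) + 24*3**s*(s - 4)*(2*s + 1) + 16*3**s*sqrt(6)*(s - 4)*(s**2 + 2*s + 1) - 4**s*(2*s + 1)*(s**2 + 2*s + 1))/(16*6**s*(s - 4)*(2*s + 1)*(s**2 + 2*s + 1))
  -1/2 < Re(s) < 4

undo the common scale on t: sqrt(t) on [0, 3/2); t*log(t) on [3/2, 2); t**(-4) on [2, ∞)
the 3 pieces separated at 1/2, 2/3 each add one integral
for t in [0, 1/2): the term is ∫ sqrt(3)*sqrt(t)·t^(s-1)
for t in [1/2, 2/3): the term is ∫ 3*t*log(3*t)·t^(s-1)
for t in [2/3, ∞): the term is ∫ 1/(81*t**4)·t^(s-1)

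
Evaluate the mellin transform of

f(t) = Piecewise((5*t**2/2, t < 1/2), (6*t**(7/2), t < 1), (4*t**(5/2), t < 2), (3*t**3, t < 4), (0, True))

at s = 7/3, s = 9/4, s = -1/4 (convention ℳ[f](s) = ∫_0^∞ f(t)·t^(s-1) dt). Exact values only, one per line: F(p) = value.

F(7/3) = -18*2**(1/3) - 9*2**(1/6)/560 + 204/1015 + 384*2**(5/6)/29 + 479247*2**(2/3)/832
F(9/4) = -23573*2**(1/4)/1288 + 88/437 + 69727*2**(3/4)/5168 + 4096*sqrt(2)/7
F(-1/4) = -1281*2**(3/4)/286 + 8/117 + 941*2**(1/4)/126 + 384*sqrt(2)/11

cuts at 1/2, 1, 2: linearity sums the 4 kernel integrals
segment 0 to 1/2 holds 5*t**2/2; add its integral
segment 1/2 to 1 holds 6*t**(7/2); add its integral
segment 1 to 2 holds 4*t**(5/2); add its integral
on [2, 4): add ∫ 3*t**3·t^(s-1) dt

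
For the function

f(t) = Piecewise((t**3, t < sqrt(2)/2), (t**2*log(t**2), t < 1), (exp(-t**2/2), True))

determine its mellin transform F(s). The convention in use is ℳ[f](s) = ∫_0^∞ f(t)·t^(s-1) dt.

undo the power substitution: t**(3/2) on [0, 1/2); t*log(t) on [1/2, 1); exp(-t/2) on [1, ∞)
treat the 3 regions marked off by sqrt(2)/2, 1 separately and sum
on [0, sqrt(2)/2) integrate f = t**3 against the kernel
for t in [sqrt(2)/2, 1): the term is ∫ t**2*log(t**2)·t^(s-1)
between 1 and ∞ the integrand is exp(-t**2/2)·t^(s-1)

(-2*2**(s/2)*(s + 3) + 2*2**s*(s + 3)*(s**2/4 + s + 1)*uppergamma(s/2, 1/2) + s*(s + 3)*log(2)/2 + s + (s + 3)*log(2) + sqrt(2)*(s**2/4 + s + 1) + 3)/(4*2**(s/2)*(s + 3)*(s**2/4 + s + 1))
  Re(s) > -3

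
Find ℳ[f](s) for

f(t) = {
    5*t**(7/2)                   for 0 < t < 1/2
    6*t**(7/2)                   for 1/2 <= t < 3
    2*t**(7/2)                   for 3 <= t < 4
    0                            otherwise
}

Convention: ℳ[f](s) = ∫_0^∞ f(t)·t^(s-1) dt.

along the cuts 1/2, 3, ℳ[f](s) splits into 3 integrals
on [0, 1/2): add ∫ 5*t**(7/2)·t^(s-1) dt
segment [1/2, 3) carries 6*t**(7/2); integrate it
∫ 2*t**(7/2)·t^(s-1) over [3, 4)

2*(-2**(-s - 7/2) + 4*3**(s + 7/2) + 2*4**(s + 7/2))/(2*s + 7)
  Re(s) > -7/2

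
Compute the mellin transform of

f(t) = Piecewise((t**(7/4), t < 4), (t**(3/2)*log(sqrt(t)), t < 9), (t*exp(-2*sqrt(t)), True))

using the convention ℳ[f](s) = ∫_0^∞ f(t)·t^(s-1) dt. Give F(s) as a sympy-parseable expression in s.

2*6**(-2*s - 2)*(-2*12**(2*s + 2)*(2*s + 2)*(4*s + 7)*log(2) - 2*12**(2*s + 2)*(4*s + 7)*log(2) + 2*12**(2*s + 2)*(4*s + 7) + 4*12**(2*s + 2)*sqrt(2)*(4*s + (2*s + 2)**2 + 5) + 3*18**(2*s + 2)*(2*s + 2)*(4*s + 7)*log(3) - 3*18**(2*s + 2)*(4*s + 7) + 3*18**(2*s + 2)*(4*s + 7)*log(3) + 3**(2*s + 2)*(4*s + 7)*(4*s + (2*s + 2)**2 + 5)*uppergamma(2*s + 2, 6))/((4*s + 7)*(4*s + (2*s + 2)**2 + 5))
  Re(s) > -7/4

the power substitution comes off first: t**(7/2) on [0, 2); t**3*log(t) on [2, 3); t**2*exp(-2*t) on [3, ∞)
undo the shared t-power: t**(3/2) on [0, 2); t*log(t) on [2, 3); exp(-2*t) on [3, ∞)
treat the 3 regions marked off by 4, 9 separately and sum
[0, 4) adds the kernel integral of t**(7/4)
for t in [4, 9): the term is ∫ t**(3/2)*log(sqrt(t))·t^(s-1)
piece [9, ∞): integrate t*exp(-2*sqrt(t)) against the kernel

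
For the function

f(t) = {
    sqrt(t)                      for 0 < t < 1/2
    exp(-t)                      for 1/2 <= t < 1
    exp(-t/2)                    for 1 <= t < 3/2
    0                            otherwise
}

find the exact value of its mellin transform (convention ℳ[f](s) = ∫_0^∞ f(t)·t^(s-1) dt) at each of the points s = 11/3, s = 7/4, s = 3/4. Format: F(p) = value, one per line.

F(11/3) = -8*2**(2/3)*uppergamma(11/3, 3/4) - uppergamma(11/3, 1) + 3*2**(5/6)/400 + uppergamma(11/3, 1/2) + 8*2**(2/3)*uppergamma(11/3, 1/2)
F(7/4) = -2*2**(3/4)*uppergamma(7/4, 3/4) - uppergamma(7/4, 1) + 2**(3/4)/18 + uppergamma(7/4, 1/2) + 2*2**(3/4)*uppergamma(7/4, 1/2)
F(3/4) = -2**(3/4)*uppergamma(3/4, 3/4) - uppergamma(3/4, 1) + 2**(3/4)/5 + uppergamma(3/4, 1/2) + 2**(3/4)*uppergamma(3/4, 1/2)

along the cuts 1/2, 1, ℳ[f](s) splits into 3 integrals
between 0 and 1/2 the integrand is sqrt(t)·t^(s-1)
between 1/2 and 1 the integrand is exp(-t)·t^(s-1)
for t in [1, 3/2): the term is ∫ exp(-t/2)·t^(s-1)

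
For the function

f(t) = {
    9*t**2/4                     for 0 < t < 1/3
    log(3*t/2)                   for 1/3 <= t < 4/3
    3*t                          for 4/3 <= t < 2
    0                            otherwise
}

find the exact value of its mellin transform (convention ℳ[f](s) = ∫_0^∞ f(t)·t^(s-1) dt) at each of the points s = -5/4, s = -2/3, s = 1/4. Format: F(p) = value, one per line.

F(-5/4) = 3**(1/4)*(-100*6**(3/4) - log(2**(15*sqrt(2) + 120)) + 146 + 288*sqrt(2))/50
F(-2/3) = 3*3**(2/3)*(-19*2**(2/3) - log(2**(2*2**(2/3) + 8)) + 13 + 16*6**(1/3))/16
F(1/4) = 3**(3/4)*(-864*sqrt(2) + log(2**(180 + 180*sqrt(2))) + 216*6**(1/4) + 725)/135

remove the common scale on t first: t**2 on [0, 1/2); log(t) on [1/2, 2); 2*t on [2, 3)
integrate the 3 segments split at 1/3, 4/3, then add the results
on [0, 1/3) integrate f = 9*t**2/4 against the kernel
piece [1/3, 4/3): integrate log(3*t/2) against the kernel
segment 4/3 to 2 holds 3*t; add its integral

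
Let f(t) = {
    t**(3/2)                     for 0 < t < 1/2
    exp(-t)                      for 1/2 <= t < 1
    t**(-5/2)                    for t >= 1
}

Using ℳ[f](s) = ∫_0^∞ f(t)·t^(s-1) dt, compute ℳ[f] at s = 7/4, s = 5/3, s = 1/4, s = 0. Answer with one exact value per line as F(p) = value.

treat the 3 regions marked off by 1/2, 1 separately and sum
for t in [0, 1/2): the term is ∫ t**(3/2)·t^(s-1)
on [1/2, 1): add ∫ exp(-t)·t^(s-1) dt
[1, ∞) adds the kernel integral of t**(-5/2)

F(7/4) = -uppergamma(7/4, 1) + 2**(3/4)/52 + uppergamma(7/4, 1/2) + 4/3
F(5/3) = -uppergamma(5/3, 1) + 3*2**(5/6)/152 + uppergamma(5/3, 1/2) + 6/5
F(1/4) = -uppergamma(1/4, 1) + 2**(1/4)/7 + 4/9 + uppergamma(1/4, 1/2)
F(0) = Ei(-1) + sqrt(2)/6 + 2/5 - Ei(-1/2)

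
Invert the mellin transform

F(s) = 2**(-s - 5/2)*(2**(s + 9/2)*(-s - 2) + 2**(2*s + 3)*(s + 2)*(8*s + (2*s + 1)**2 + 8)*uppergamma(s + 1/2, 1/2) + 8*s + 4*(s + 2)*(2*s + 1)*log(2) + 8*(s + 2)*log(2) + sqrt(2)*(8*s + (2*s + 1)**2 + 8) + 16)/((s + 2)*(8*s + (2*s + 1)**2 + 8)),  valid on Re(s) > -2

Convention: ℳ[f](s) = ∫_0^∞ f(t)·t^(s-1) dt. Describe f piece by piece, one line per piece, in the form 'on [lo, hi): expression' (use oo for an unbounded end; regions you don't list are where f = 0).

undo the shared t-power: t**(3/2) on [0, 1/2); t*log(t) on [1/2, 1); exp(-t/2) on [1, ∞)
split f at 1/2, 1: ℳ[f](s) collects 3 kernel integrals
segment [0, 1/2) carries t**2; integrate it
on [1/2, 1): add ∫ t**(3/2)*log(t)·t^(s-1) dt
over [1, ∞), the kernel integral of sqrt(t)*exp(-t/2) enters the sum

on [0, 1/2): t**2
on [1/2, 1): t**(3/2)*log(t)
on [1, oo): sqrt(t)*exp(-t/2)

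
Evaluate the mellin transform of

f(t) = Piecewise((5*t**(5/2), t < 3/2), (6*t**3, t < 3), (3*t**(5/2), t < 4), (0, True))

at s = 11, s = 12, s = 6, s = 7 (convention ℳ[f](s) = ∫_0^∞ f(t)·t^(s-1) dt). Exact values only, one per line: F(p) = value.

integrate the 3 segments split at 3/2, 3, then add the results
∫ 5*t**(5/2)·t^(s-1) over [0, 3/2)
on [3/2, 3): add ∫ 6*t**3·t^(s-1) dt
∫ over [3, 4) of 3*t**(5/2)·t^(s-1) joins the sum

F(11) = -354294*sqrt(3) + 295245*sqrt(6)/8192 + 32902028868157/1032192
F(12) = -28697814*sqrt(3)/29 + 23914845*sqrt(6)/475136 + 277517739100641/2375680
F(6) = -39366*sqrt(3)/17 + 32805*sqrt(6)/4352 + 258321999/4352
F(7) = -118098*sqrt(3)/19 + 98415*sqrt(6)/9728 + 19549333599/97280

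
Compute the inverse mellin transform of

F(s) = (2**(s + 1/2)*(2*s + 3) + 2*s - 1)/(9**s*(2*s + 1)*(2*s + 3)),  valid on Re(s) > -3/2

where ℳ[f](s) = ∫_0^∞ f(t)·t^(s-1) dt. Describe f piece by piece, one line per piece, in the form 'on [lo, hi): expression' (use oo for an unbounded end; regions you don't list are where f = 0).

peel off the common scale on t: 3*sqrt(3)*t**(3/2) on [0, 1/3); sqrt(3)*sqrt(t)/2 on [1/3, 2/3)
the common scale on t comes off first: t**(3/2) on [0, 1); sqrt(t)/2 on [1, 2)
remove the shared t-power first: t on [0, 1); 1/2 on [1, 2)
f breaks at 1/9 into 2 integrals to sum
segment 0 to 1/9 holds 27*t**(3/2); add its integral
on [1/9, 2/9): add ∫ 3*sqrt(t)/2·t^(s-1) dt

on [0, 1/9): 27*t**(3/2)
on [1/9, 2/9): 3*sqrt(t)/2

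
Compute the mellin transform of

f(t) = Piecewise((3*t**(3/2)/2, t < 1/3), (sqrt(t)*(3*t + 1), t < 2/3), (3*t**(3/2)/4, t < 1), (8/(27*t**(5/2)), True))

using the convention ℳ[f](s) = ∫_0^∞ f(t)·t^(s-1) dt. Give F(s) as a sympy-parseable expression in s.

back out the shared t-power: 3*t/2 on [0, 1/3); 3*t + 1 on [1/3, 2/3); 3*t/4 on [2/3, 1); …
back out the common scale on t: t on [0, 1/2); 2*t + 1 on [1/2, 1); t/2 on [1, 3/2); …
decompose at 1/3, 2/3, 1; ℳ[f](s) sums the 4 pieces' integrals
∫ 3*t**(3/2)/2·t^(s-1) over [0, 1/3)
∫ sqrt(t)*(3*t + 1)·t^(s-1) over [1/3, 2/3)
on [2/3, 1): add ∫ 3*t**(3/2)/4·t^(s-1) dt
over [1, ∞), the kernel integral of 8/(27*t**(5/2)) enters the sum

(360*2**s*sqrt(6)*s**2 - 576*2**s*sqrt(6)*s - 810*2**s*sqrt(6) + 196*3**s*s**2 - 904*3**s*s - 501*3**s - 216*sqrt(3)*s**2 + 288*sqrt(3)*s + 630*sqrt(3))/(54*3**s*(8*s**3 - 4*s**2 - 34*s - 15))
  -3/2 < Re(s) < 5/2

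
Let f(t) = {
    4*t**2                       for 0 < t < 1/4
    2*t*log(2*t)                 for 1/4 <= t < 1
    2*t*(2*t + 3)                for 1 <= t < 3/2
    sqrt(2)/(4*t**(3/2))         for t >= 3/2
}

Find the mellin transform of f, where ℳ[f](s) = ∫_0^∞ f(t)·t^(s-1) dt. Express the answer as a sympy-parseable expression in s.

(360*2**(2*s)*(3 - 2*s)*(s + 1)**2 + 72*2**(2*s)*(s + 1)*(s + 2)*(2*s - 3)*log(2) - 216*2**(2*s)*(s + 1)*(2*s - 3) - 72*2**(2*s)*(s + 2)*(2*s - 3) - 8*sqrt(3)*6**s*(s + 1)**2*(s + 2) + 648*6**s*(s + 1)**2*(2*s - 3) + 324*6**s*(s + 1)*(2*s - 3) + 9*(s + 1)**2*(2*s - 3) + 18*(s + 1)*(s + 2)*(2*s - 3)*log(2) + 18*(s + 2)*(2*s - 3))/(36*2**(2*s)*(s + 1)**2*(s + 2)*(2*s - 3))
  -2 < Re(s) < 3/2

the common scale on t comes off first: t**2 on [0, 1/2); t*log(t) on [1/2, 2); t*(t + 3) on [2, 3); …
invert the shared t-power to get t on [0, 1/2); log(t) on [1/2, 2); t + 3 on [2, 3); …
the 4 pieces separated at 1/4, 1, 3/2 each add one integral
on [0, 1/4): add ∫ 4*t**2·t^(s-1) dt
∫ 2*t*log(2*t)·t^(s-1) over [1/4, 1)
for t in [1, 3/2): the term is ∫ 2*t*(2*t + 3)·t^(s-1)
over [3/2, ∞), the kernel integral of sqrt(2)/(4*t**(3/2)) enters the sum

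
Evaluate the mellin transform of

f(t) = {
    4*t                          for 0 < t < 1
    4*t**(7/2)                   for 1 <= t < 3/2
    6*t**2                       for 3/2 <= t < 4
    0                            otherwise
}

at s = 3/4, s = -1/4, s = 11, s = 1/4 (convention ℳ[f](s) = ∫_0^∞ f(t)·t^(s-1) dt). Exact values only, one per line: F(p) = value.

F(3/4) = -27*2**(1/4)*3**(3/4)/11 + 160/119 + 81*2**(3/4)*3**(1/4)/34 + 768*sqrt(2)/11
F(-1/4) = -18*2**(1/4)*3**(3/4)/7 + 160/39 + 27*2**(3/4)*3**(1/4)/13 + 192*sqrt(2)/7
F(11) = 4782969*sqrt(6)/118784 + 143485851572705/4632576
F(1/4) = -3*2**(3/4)*3**(1/4) + 32/15 + 9*2**(1/4)*3**(3/4)/5 + 128*sqrt(2)/3

cuts at 1, 3/2: linearity sums the 3 kernel integrals
∫ 4*t·t^(s-1) over [0, 1)
for t in [1, 3/2): the term is ∫ 4*t**(7/2)·t^(s-1)
for t in [3/2, 4): the term is ∫ 6*t**2·t^(s-1)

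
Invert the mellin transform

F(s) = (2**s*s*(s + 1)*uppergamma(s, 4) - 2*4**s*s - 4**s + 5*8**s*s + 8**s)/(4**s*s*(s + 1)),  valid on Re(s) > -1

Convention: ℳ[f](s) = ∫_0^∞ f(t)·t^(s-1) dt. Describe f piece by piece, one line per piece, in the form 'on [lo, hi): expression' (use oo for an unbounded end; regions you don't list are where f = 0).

slice at 1, 2, transform all 3 pieces, and sum them
for t in [0, 1): the term is ∫ t·t^(s-1)
∫ (2*t + 1)·t^(s-1) over [1, 2)
∫ exp(-2*t)·t^(s-1) over [2, ∞)

on [0, 1): t
on [1, 2): 2*t + 1
on [2, oo): exp(-2*t)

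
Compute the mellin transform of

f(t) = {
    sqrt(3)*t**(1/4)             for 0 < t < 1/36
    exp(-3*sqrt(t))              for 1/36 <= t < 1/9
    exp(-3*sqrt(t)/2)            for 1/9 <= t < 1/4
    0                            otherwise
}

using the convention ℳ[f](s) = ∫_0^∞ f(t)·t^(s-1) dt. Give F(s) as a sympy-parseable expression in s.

invert the power substitution to get sqrt(3)*sqrt(t) on [0, 1/6); exp(-3*t) on [1/6, 1/3); exp(-3*t/2) on [1/3, 1/2)
back out the common scale on t: sqrt(t) on [0, 1/2); exp(-t) on [1/2, 1); exp(-t/2) on [1, 3/2)
cuts at 1/36, 1/9: linearity sums the 3 kernel integrals
[0, 1/36) adds the kernel integral of sqrt(3)*t**(1/4)
the [1/36, 1/9) slice contributes ∫ exp(-3*sqrt(t))·t^(s-1) dt
over [1/9, 1/4), the kernel integral of exp(-3*sqrt(t)/2) enters the sum

(2*16**s*(4*s + 1)*uppergamma(2*s, 1/2) - 2*16**s*(4*s + 1)*uppergamma(2*s, 3/4) + 2*4**s*(4*s + 1)*uppergamma(2*s, 1/2) - 2*4**s*(4*s + 1)*uppergamma(2*s, 1) + 2*sqrt(2))/(36**s*(4*s + 1))
  Re(s) > -1/4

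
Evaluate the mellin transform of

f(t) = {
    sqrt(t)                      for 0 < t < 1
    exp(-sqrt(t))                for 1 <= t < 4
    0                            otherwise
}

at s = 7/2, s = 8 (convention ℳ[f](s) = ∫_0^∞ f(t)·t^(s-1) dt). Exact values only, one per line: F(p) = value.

the power substitution comes off first: t on [0, 1); exp(-t) on [1, 2)
integrate the 2 segments split at 1, then add the results
over [0, 1), the kernel integral of sqrt(t) enters the sum
segment [1, 4) carries exp(-sqrt(t)); integrate it

F(7/2) = -10592*exp(-2) + 1/4 + 3914*exp(-1)
F(8) = -19324958519296*exp(-2) + 2/17 + 7109254944152*exp(-1)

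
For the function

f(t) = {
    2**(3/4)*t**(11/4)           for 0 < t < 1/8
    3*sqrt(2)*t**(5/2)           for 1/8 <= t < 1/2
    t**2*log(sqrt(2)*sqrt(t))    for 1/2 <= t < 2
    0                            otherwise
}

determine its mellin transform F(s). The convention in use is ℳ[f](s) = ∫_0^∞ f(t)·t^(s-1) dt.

back out the shared t-power: 2**(3/4)*t**(3/4) on [0, 1/8); 3*sqrt(2)*sqrt(t) on [1/8, 1/2); log(sqrt(2)*sqrt(t)) on [1/2, 2)
strip the common scale on t: t**(3/4) on [0, 1/4); 3*sqrt(t) on [1/4, 1); log(sqrt(t)) on [1, 4)
invert the power substitution to get t**(3/2) on [0, 1/2); 3*t on [1/2, 1); log(t) on [1, 2)
along the cuts 1/8, 1/2, ℳ[f](s) splits into 3 integrals
∫ 2**(3/4)*t**(11/4)·t^(s-1) over [0, 1/8)
segment [1/8, 1/2) carries 3*sqrt(2)*t**(5/2); integrate it
piece [1/2, 2): integrate t**2*log(sqrt(2)*sqrt(t)) against the kernel

2**(-3*s - 6)*(24*2**(2*s + 4)*(s + 2)**2*(4*s + 11) + 2*2**(2*s + 4)*(2*s + 5)*(4*s + 11) + 4*2**(4*s + 8)*(s + 2)*(2*s + 5)*(4*s + 11)*log(2) - 2*2**(4*s + 8)*(2*s + 5)*(4*s + 11) + 4*sqrt(2)*(s + 2)**2*(2*s + 5) - 12*(s + 2)**2*(4*s + 11))/(4*(s + 2)**2*(2*s + 5)*(4*s + 11))
  Re(s) > -11/4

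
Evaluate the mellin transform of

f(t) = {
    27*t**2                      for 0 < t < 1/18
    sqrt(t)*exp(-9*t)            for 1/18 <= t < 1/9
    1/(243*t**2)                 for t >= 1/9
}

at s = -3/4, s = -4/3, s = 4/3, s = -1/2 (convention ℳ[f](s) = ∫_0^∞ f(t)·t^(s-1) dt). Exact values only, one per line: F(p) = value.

the shared t-power comes off first: 27*t**(3/2) on [0, 1/18); exp(-9*t) on [1/18, 1/9); 1/(243*t**(5/2)) on [1/9, ∞)
the common scale on t comes off first: 3*sqrt(3)*t**(3/2) on [0, 1/6); exp(-3*t) on [1/6, 1/3); sqrt(3)/(27*t**(5/2)) on [1/3, ∞)
reversing the common scale on t: t**(3/2) on [0, 1/2); exp(-t) on [1/2, 1); t**(-5/2) on [1, ∞)
treat the 3 regions marked off by 1/18, 1/9 separately and sum
∫ over [0, 1/18) of 27*t**2·t^(s-1) joins the sum
on [1/18, 1/9) integrate f = sqrt(t)*exp(-9*t) against the kernel
piece [1/9, ∞): integrate 1/(243*t**2) against the kernel

F(-3/4) = sqrt(3)*(-uppergamma(-1/4, 1) + 2**(3/4)/5 + 4/11 + uppergamma(-1/4, 1/2))
F(-4/3) = 3*3**(2/3)*(-20*uppergamma(-5/6, 1) + 6 + 20*uppergamma(-5/6, 1/2) + 15*2**(1/3))/20
F(4/3) = 3**(1/3)*(-160*uppergamma(11/6, 1) + 3*2**(2/3) + 160*uppergamma(11/6, 1/2) + 240)/12960
F(-1/2) = Ei(-1) + sqrt(2)/6 + 2/5 - Ei(-1/2)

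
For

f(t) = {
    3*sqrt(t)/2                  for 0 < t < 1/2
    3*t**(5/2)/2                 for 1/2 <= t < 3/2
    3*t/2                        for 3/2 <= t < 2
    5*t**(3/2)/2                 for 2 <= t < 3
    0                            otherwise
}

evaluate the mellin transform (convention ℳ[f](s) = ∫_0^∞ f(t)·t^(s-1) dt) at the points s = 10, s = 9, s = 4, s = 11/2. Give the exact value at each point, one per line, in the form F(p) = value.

breakpoints 1/2, 3/2, 2: one integral from each of the 4 segments
for t in [0, 1/2): the term is ∫ 3*sqrt(t)/2·t^(s-1)
segment [1/2, 3/2) carries 3*t**(5/2)/2; integrate it
∫ over [3/2, 2) of 3*t/2·t^(s-1) joins the sum
over [2, 3), the kernel integral of 5*t**(3/2)/2 enters the sum

F(10) = -14680062183*sqrt(2)/32972800 + 1594323*sqrt(6)/204800 + 12051471/45056 + 885735*sqrt(3)/23
F(9) = -9164549641*sqrt(2)/37588992 + 531441*sqrt(6)/94208 + 2968581/20480 + 98415*sqrt(3)/7
F(4) = -798247*sqrt(2)/54912 + 2187*sqrt(6)/1664 + 2343/320 + 1215*sqrt(3)/11
F(11/2) = -2187*sqrt(6)/1664 + 192*sqrt(2)/13 + 1326377/1792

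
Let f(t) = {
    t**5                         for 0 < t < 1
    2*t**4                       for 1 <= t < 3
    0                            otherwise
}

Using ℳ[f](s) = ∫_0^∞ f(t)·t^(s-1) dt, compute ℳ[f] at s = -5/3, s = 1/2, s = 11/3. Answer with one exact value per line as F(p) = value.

strip the shared t-power: t**4 on [0, 1); 2*t**3 on [1, 3)
reversing the shared t-power: t**(7/2) on [0, 1); 2*t**(5/2) on [1, 3)
strip the shared t-power: t**(3/2) on [0, 1); 2*sqrt(t) on [1, 3)
the 2 pieces separated at 1 each add one integral
∫ over [0, 1) of t**5·t^(s-1) joins the sum
between 1 and 3 the integrand is 2*t**4·t^(s-1)

F(-5/3) = -39/70 + 54*3**(1/3)/7
F(1/2) = -26/99 + 36*sqrt(3)
F(11/3) = -87/598 + 13122*3**(2/3)/23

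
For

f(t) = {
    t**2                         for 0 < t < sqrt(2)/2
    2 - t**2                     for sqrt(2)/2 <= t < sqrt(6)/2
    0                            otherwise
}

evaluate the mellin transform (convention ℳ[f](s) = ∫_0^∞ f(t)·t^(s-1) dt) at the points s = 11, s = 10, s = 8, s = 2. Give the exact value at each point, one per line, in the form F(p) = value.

F(11) = -15*sqrt(2)/9152 + 4617*sqrt(6)/18304
F(10) = 2173/3840
F(8) = 159/320
F(2) = 9/16

back out the power substitution: t on [0, 1/2); 2 - t on [1/2, 3/2)
along the cuts sqrt(2)/2, ℳ[f](s) splits into 2 integrals
for t in [0, sqrt(2)/2): the term is ∫ t**2·t^(s-1)
on [sqrt(2)/2, sqrt(6)/2): add ∫ (2 - t**2)·t^(s-1) dt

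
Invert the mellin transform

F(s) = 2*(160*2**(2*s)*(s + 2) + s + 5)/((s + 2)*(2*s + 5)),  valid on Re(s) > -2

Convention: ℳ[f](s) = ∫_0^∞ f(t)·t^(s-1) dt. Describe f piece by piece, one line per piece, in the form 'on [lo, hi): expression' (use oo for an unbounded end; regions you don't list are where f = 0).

on [0, 1): 6*t**2
on [1, 4): 5*t**(5/2)

the 2 pieces separated at 1 each add one integral
on [0, 1): add ∫ 6*t**2·t^(s-1) dt
[1, 4) adds the kernel integral of 5*t**(5/2)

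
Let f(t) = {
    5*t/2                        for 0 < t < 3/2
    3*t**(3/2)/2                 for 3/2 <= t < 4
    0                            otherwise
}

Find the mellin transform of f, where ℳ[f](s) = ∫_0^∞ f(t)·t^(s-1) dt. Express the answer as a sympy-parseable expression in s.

(5*(3/2)**(s + 1)*(2*s + 3) - 6*(3/2)**(s + 3/2)*(s + 1) + 6*4**(s + 3/2)*(s + 1))/(2*(s + 1)*(2*s + 3))
  Re(s) > -1

along the cuts 3/2, ℳ[f](s) splits into 2 integrals
piece [0, 3/2): integrate 5*t/2 against the kernel
on [3/2, 4) integrate f = 3*t**(3/2)/2 against the kernel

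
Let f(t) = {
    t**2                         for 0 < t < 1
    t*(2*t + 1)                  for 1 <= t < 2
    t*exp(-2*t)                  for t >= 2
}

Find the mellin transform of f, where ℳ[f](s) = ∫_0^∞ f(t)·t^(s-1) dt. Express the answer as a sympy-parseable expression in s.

(20*2**(2*s)*(s + 1) + 4*2**(2*s) - 4*2**s*(s + 1) - 2*2**s + (s + 1)*(s + 2)*uppergamma(s + 1, 4))/(2*2**s*(s + 1)*(s + 2))
  Re(s) > -2

the shared t-power comes off first: t on [0, 1); 2*t + 1 on [1, 2); exp(-2*t) on [2, ∞)
split f at 1, 2: ℳ[f](s) collects 3 kernel integrals
on [0, 1): add ∫ t**2·t^(s-1) dt
[1, 2) adds the kernel integral of t*(2*t + 1)
on [2, ∞) integrate f = t*exp(-2*t) against the kernel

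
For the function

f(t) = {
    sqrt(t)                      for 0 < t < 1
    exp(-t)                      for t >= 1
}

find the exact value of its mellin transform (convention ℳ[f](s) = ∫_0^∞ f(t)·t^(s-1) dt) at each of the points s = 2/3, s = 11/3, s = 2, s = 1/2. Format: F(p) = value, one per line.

slice at 1, transform all 2 pieces, and sum them
[0, 1) adds the kernel integral of sqrt(t)
∫ exp(-t)·t^(s-1) over [1, ∞)

F(2/3) = uppergamma(2/3, 1) + 6/7
F(11/3) = 6/25 + uppergamma(11/3, 1)
F(2) = 2/5 + 2*exp(-1)
F(1/2) = sqrt(pi)*erfc(1) + 1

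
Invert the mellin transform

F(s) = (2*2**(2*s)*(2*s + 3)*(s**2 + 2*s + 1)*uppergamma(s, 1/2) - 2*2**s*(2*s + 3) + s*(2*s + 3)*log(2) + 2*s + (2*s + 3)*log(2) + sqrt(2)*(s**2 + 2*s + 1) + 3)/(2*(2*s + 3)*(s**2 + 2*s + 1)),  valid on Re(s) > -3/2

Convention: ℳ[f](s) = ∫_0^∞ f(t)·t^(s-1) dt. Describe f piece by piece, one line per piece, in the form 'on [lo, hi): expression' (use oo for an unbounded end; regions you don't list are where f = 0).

strip the common scale on t: t**(3/2) on [0, 1/2); t*log(t) on [1/2, 1); exp(-t/2) on [1, ∞)
breakpoints 1, 2: one integral from each of the 3 segments
the [0, 1) slice contributes ∫ sqrt(2)*t**(3/2)/4·t^(s-1) dt
∫ over [1, 2) of t*log(t/2)/2·t^(s-1) joins the sum
for t in [2, ∞): the term is ∫ exp(-t/4)·t^(s-1)

on [0, 1): sqrt(2)*t**(3/2)/4
on [1, 2): t*log(t/2)/2
on [2, oo): exp(-t/4)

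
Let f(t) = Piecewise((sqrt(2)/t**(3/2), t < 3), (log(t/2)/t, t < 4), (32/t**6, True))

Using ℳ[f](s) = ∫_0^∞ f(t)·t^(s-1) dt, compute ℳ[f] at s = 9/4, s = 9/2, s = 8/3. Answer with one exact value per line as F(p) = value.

F(9/4) = -379*sqrt(2)/150 - 12*3**(1/4)*log(3)/5 + 12*3**(1/4)*log(2)/5 + 48*3**(1/4)/25 + 16*sqrt(2)*log(2)/5 + 4*sqrt(2)*3**(3/4)/3
F(9/2) = -1144/147 + 108*sqrt(3)/49 + 9*sqrt(2) + log(2**(54*sqrt(3)/7 + 256/7)/3**(54*sqrt(3)/7))
F(8/3) = -9*3**(2/3)*log(3)/5 - 561*2**(1/3)/200 + 27*3**(2/3)/25 + 9*3**(2/3)*log(2)/5 + 24*2**(1/3)*log(2)/5 + 18*sqrt(2)*3**(1/6)/7

remove the shared t-power first: sqrt(2)/sqrt(t) on [0, 3); log(t/2) on [3, 4); 32/t**5 on [4, ∞)
remove the common scale on t first: 1/sqrt(t) on [0, 3/2); log(t) on [3/2, 2); t**(-5) on [2, ∞)
remove the shared t-power first: sqrt(t) on [0, 3/2); t*log(t) on [3/2, 2); t**(-4) on [2, ∞)
integrate the 3 segments split at 3, 4, then add the results
piece [0, 3): integrate sqrt(2)/t**(3/2) against the kernel
on [3, 4): add ∫ log(t/2)/t·t^(s-1) dt
the [4, ∞) slice contributes ∫ 32/t**6·t^(s-1) dt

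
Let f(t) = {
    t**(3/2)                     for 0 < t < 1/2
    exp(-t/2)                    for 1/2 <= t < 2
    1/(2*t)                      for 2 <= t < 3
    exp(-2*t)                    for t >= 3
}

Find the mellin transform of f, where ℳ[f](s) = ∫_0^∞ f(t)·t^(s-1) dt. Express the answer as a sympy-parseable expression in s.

f breaks at 1/2, 2, 3 into 4 integrals to sum
[0, 1/2) adds the kernel integral of t**(3/2)
on [1/2, 2): add ∫ exp(-t/2)·t^(s-1) dt
piece [2, 3): integrate 1/(2*t) against the kernel
over [3, ∞), the kernel integral of exp(-2*t) enters the sum

(12*24**s*(s - 1)*(2*s + 3)*uppergamma(s, 1/4) - 12*24**s*(s - 1)*(2*s + 3)*uppergamma(s, 1) - 3*24**s*(2*s + 3) + 2*36**s*(2*s + 3) + 12*6**s*(s - 1)*(2*s + 3)*uppergamma(s, 6) + 6*sqrt(2)*6**s*(s - 1))/(12*12**s*(s - 1)*(2*s + 3))
  Re(s) > -3/2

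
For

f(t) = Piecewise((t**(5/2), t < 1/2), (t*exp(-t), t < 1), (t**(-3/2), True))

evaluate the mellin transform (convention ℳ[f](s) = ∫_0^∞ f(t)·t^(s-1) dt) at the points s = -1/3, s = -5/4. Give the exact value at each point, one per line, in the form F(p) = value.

back out the shared t-power: t**(3/2) on [0, 1/2); exp(-t) on [1/2, 1); t**(-5/2) on [1, ∞)
split f at 1/2, 1: ℳ[f](s) collects 3 kernel integrals
segment 0 to 1/2 holds t**(5/2); add its integral
the [1/2, 1) slice contributes ∫ t*exp(-t)·t^(s-1) dt
on [1, ∞) integrate f = t**(-3/2) against the kernel

F(-1/3) = -uppergamma(2/3, 1) + 3*2**(5/6)/52 + 6/11 + uppergamma(2/3, 1/2)
F(-5/4) = -uppergamma(-1/4, 1) + 2**(3/4)/5 + 4/11 + uppergamma(-1/4, 1/2)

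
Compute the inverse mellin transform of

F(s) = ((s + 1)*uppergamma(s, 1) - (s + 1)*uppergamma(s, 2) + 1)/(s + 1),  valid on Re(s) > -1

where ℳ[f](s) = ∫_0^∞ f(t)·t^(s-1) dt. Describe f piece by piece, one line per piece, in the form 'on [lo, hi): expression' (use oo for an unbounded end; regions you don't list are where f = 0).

on [0, 1): t
on [1, 2): exp(-t)

summing 2 kernel integrals split by 1 yields ℳ[f](s)
on [0, 1) integrate f = t against the kernel
piece [1, 2): integrate exp(-t) against the kernel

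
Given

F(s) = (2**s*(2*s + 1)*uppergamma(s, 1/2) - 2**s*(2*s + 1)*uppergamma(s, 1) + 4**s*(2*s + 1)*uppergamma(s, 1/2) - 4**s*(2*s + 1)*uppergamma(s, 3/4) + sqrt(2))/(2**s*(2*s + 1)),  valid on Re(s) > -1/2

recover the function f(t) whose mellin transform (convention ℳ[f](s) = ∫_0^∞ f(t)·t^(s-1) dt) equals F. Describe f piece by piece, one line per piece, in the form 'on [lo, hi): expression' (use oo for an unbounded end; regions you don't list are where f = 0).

on [0, 1/2): sqrt(t)
on [1/2, 1): exp(-t)
on [1, 3/2): exp(-t/2)

linearity at 1/2, 1 turns ℳ[f](s) into 3 summed integrals
[0, 1/2) adds the kernel integral of sqrt(t)
segment 1/2 to 1 holds exp(-t); add its integral
piece [1, 3/2): integrate exp(-t/2) against the kernel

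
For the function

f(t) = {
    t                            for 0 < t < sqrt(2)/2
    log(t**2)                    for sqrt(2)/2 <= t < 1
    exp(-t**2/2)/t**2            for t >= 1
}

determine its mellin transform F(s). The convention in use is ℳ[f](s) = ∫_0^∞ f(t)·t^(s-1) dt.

(-8*2**(s/2)*s - 8*2**(s/2) + 2**s*s**3*uppergamma(s/2 - 1, 1/2) + 2**s*s**2*uppergamma(s/2 - 1, 1/2) + 4*s**2*log(2) + 2*sqrt(2)*s**2 + 4*s*log(2) + 8*s + 8)/(4*2**(s/2)*s**2*(s + 1))
  Re(s) > -1

undo the power substitution: sqrt(t) on [0, 1/2); log(t) on [1/2, 1); exp(-t/2)/t on [1, ∞)
undo the shared t-power: t**(3/2) on [0, 1/2); t*log(t) on [1/2, 1); exp(-t/2) on [1, ∞)
treat the 3 regions marked off by sqrt(2)/2, 1 separately and sum
∫ over [0, sqrt(2)/2) of t·t^(s-1) joins the sum
on [sqrt(2)/2, 1): add ∫ log(t**2)·t^(s-1) dt
between 1 and ∞ the integrand is exp(-t**2/2)/t**2·t^(s-1)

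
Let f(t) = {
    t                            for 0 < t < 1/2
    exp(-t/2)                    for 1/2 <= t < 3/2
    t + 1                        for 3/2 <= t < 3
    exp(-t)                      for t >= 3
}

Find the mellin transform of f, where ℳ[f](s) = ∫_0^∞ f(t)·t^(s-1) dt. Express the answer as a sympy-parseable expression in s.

split f at 1/2, 3/2, 3: ℳ[f](s) collects 4 kernel integrals
on [0, 1/2) integrate f = t against the kernel
∫ exp(-t/2)·t^(s-1) over [1/2, 3/2)
∫ over [3/2, 3) of (t + 1)·t^(s-1) joins the sum
between 3 and ∞ the integrand is exp(-t)·t^(s-1)

(2*2**s*s*(s + 1)*uppergamma(s, 3) - 5*3**s*s - 2*3**s + 2*4**s*s*(s + 1)*uppergamma(s, 1/4) - 2*4**s*s*(s + 1)*uppergamma(s, 3/4) + 8*6**s*s + 2*6**s + s)/(2*2**s*s*(s + 1))
  Re(s) > -1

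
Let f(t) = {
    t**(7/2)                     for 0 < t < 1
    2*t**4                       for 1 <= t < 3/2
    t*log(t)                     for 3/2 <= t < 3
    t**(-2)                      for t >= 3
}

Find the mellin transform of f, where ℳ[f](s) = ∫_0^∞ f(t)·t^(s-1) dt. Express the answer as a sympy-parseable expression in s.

2**(-s - 2)*(324*2**(s + 2)*(s - 2)*(s + 4)*(-2*s + (s + 2)**2 - 3) - 324*2**(s + 2)*(s - 2)*(2*s + 7)*(-2*s + (s + 2)**2 - 3) - 108*3**(s + 2)*(s - 2)*(s + 2)*(s + 4)*(2*s + 7)*log(3) + 108*3**(s + 2)*(s - 2)*(s + 2)*(s + 4)*(2*s + 7)*log(2) - 108*3**(s + 2)*(s - 2)*(s + 4)*(2*s + 7)*log(2) + 108*3**(s + 2)*(s - 2)*(s + 4)*(2*s + 7) + 108*3**(s + 2)*(s - 2)*(s + 4)*(2*s + 7)*log(3) + 729*3**(s + 2)*(s - 2)*(2*s + 7)*(-2*s + (s + 2)**2 - 3) + 54*6**(s + 2)*(s - 2)*(s + 2)*(s + 4)*(2*s + 7)*log(3) - 54*6**(s + 2)*(s - 2)*(s + 4)*(2*s + 7)*log(3) - 54*6**(s + 2)*(s - 2)*(s + 4)*(2*s + 7) - 2*6**(s + 2)*(s + 4)*(2*s + 7)*(-2*s + (s + 2)**2 - 3))/(162*(s - 2)*(s + 4)*(2*s + 7)*(-2*s + (s + 2)**2 - 3))
  -7/2 < Re(s) < 2

peel off the shared t-power: t**(3/2) on [0, 1); 2*t**2 on [1, 3/2); log(t)/t on [3/2, 3); …
split f at 1, 3/2, 3: ℳ[f](s) collects 4 kernel integrals
[0, 1) adds the kernel integral of t**(7/2)
∫ over [1, 3/2) of 2*t**4·t^(s-1) joins the sum
on [3/2, 3): add ∫ t*log(t)·t^(s-1) dt
piece [3, ∞): integrate t**(-2) against the kernel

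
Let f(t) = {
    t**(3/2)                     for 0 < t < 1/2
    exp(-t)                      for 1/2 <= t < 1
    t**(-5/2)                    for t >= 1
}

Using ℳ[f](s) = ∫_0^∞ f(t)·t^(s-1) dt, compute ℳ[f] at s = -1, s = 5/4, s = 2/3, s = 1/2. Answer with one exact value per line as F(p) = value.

F(-1) = -expint(2, 1) + 2/7 + 2*expint(2, 1/2) + sqrt(2)
F(5/4) = -uppergamma(5/4, 1) + 2**(1/4)/22 + uppergamma(5/4, 1/2) + 4/5
F(2/3) = -uppergamma(2/3, 1) + 3*2**(5/6)/52 + 6/11 + uppergamma(2/3, 1/2)
F(1/2) = -sqrt(pi)*erfc(1) + sqrt(pi)*erfc(sqrt(2)/2) + 5/8

decompose at 1/2, 1; ℳ[f](s) sums the 3 pieces' integrals
over [0, 1/2), the kernel integral of t**(3/2) enters the sum
∫ over [1/2, 1) of exp(-t)·t^(s-1) joins the sum
the [1, ∞) slice contributes ∫ t**(-5/2)·t^(s-1) dt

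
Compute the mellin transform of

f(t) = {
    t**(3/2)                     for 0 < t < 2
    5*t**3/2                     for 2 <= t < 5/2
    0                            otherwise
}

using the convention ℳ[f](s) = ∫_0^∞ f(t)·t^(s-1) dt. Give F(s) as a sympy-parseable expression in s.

(-320*2**s*(2*s + 3) + 64*2**(s + 1/2)*(s + 3) + 625*5**s*(2*s + 3)/2**s)/(16*(s + 3)*(2*s + 3))
  Re(s) > -3/2

f breaks at 2 into 2 integrals to sum
[0, 2) adds the kernel integral of t**(3/2)
over [2, 5/2), the kernel integral of 5*t**3/2 enters the sum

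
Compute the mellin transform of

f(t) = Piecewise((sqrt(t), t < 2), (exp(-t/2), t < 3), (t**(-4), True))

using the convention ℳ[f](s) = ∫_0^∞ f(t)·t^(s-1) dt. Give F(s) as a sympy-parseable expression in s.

f breaks at 2, 3 into 3 integrals to sum
segment 0 to 2 holds sqrt(t); add its integral
∫ exp(-t/2)·t^(s-1) over [2, 3)
∫ t**(-4)·t^(s-1) over [3, ∞)

(2**s*(s - 4)*(2*s + 1)*uppergamma(s, 1) - 2**s*(s - 4)*(2*s + 1)*uppergamma(s, 3/2) + 2*2**(s + 1/2)*(s - 4) - 3**s*(2*s + 1)/81)/((s - 4)*(2*s + 1))
  -1/2 < Re(s) < 4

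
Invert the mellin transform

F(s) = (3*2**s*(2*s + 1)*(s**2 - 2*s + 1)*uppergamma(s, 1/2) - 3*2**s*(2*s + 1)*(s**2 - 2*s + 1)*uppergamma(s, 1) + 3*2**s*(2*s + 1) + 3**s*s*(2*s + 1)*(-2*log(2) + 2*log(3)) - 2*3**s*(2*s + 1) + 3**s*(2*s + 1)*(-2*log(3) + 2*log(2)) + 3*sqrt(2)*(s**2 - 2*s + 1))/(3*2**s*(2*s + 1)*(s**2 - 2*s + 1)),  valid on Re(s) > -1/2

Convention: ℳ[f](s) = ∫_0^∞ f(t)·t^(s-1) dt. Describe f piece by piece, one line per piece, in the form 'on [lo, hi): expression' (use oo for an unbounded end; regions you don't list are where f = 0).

f breaks at 1/2, 1 into 3 integrals to sum
[0, 1/2) adds the kernel integral of sqrt(t)
the [1/2, 1) slice contributes ∫ exp(-t)·t^(s-1) dt
over [1, 3/2), the kernel integral of log(t)/t enters the sum

on [0, 1/2): sqrt(t)
on [1/2, 1): exp(-t)
on [1, 3/2): log(t)/t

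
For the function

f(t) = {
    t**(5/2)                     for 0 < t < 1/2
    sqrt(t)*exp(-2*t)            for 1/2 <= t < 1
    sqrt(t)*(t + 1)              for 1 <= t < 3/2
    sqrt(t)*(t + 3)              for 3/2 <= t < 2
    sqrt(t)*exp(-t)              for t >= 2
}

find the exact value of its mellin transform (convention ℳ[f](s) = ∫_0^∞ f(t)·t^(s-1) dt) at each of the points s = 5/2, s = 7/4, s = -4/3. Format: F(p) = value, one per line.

peel off the shared t-power: t**2 on [0, 1/2); exp(-2*t) on [1/2, 1); t + 1 on [1, 3/2); …
f breaks at 1/2, 1, 3/2, 2 into 5 integrals to sum
∫ t**(5/2)·t^(s-1) over [0, 1/2)
segment 1/2 to 1 holds sqrt(t)*exp(-2*t); add its integral
∫ sqrt(t)*(t + 1)·t^(s-1) over [1, 3/2)
∫ over [3/2, 2) of sqrt(t)*(t + 3)·t^(s-1) joins the sum
piece [2, ∞): integrate sqrt(t)*exp(-t) against the kernel

F(5/2) = (300*E + 4200 + 4403*exp(2))*exp(-2)/480
F(7/4) = 2**(3/4)*(-15912*3**(1/4) - 5984*2**(1/4) - 1989*uppergamma(9/4, 2) + 117 + 1989*uppergamma(9/4, 1) + 7956*2**(1/4)*uppergamma(9/4, 2) + 62016*sqrt(2))/15912
F(-4/3) = 2**(5/6)*(-168*2**(1/6) - 70*uppergamma(-5/6, 2) + 35*2**(1/6)*uppergamma(-5/6, 2) + 70*uppergamma(-5/6, 1) + 15 + 56*3**(1/6) + 147*2**(1/3))/70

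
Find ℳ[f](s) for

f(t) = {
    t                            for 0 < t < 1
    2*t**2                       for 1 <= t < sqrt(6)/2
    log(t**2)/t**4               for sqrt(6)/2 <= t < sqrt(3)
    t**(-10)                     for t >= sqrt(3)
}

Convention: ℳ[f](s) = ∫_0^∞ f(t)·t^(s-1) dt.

2**(1 - s/2)*(324*2**(s/2 - 1)*(s/2 - 5)*(s/2 + 1)*(-s + (s/2 - 1)**2 + 3) - 324*2**(s/2 - 1)*(s/2 - 5)*(s + 1)*(-s + (s/2 - 1)**2 + 3) - 108*3**(s/2 - 1)*(s/2 - 5)*(s/2 - 1)*(s/2 + 1)*(s + 1)*log(3) + 108*3**(s/2 - 1)*(s/2 - 5)*(s/2 - 1)*(s/2 + 1)*(s + 1)*log(2) - 108*3**(s/2 - 1)*(s/2 - 5)*(s/2 + 1)*(s + 1)*log(2) + 108*3**(s/2 - 1)*(s/2 - 5)*(s/2 + 1)*(s + 1) + 108*3**(s/2 - 1)*(s/2 - 5)*(s/2 + 1)*(s + 1)*log(3) + 729*3**(s/2 - 1)*(s/2 - 5)*(s + 1)*(-s + (s/2 - 1)**2 + 3) + 54*6**(s/2 - 1)*(s/2 - 5)*(s/2 - 1)*(s/2 + 1)*(s + 1)*log(3) - 54*6**(s/2 - 1)*(s/2 - 5)*(s/2 + 1)*(s + 1)*log(3) - 54*6**(s/2 - 1)*(s/2 - 5)*(s/2 + 1)*(s + 1) - 2*6**(s/2 - 1)*(s/2 + 1)*(s + 1)*(-s + (s/2 - 1)**2 + 3))/(324*(s/2 - 5)*(s/2 + 1)*(s + 1)*(-s + (s/2 - 1)**2 + 3))
  -1 < Re(s) < 10

invert the power substitution to get sqrt(t) on [0, 1); 2*t on [1, 3/2); log(t)/t**2 on [3/2, 3); …
remove the shared t-power first: t**(3/2) on [0, 1); 2*t**2 on [1, 3/2); log(t)/t on [3/2, 3); …
treat the 4 regions marked off by 1, sqrt(6)/2, sqrt(3) separately and sum
segment 0 to 1 holds t; add its integral
segment [1, sqrt(6)/2) carries 2*t**2; integrate it
between sqrt(6)/2 and sqrt(3) the integrand is log(t**2)/t**4·t^(s-1)
for t in [sqrt(3), ∞): the term is ∫ t**(-10)·t^(s-1)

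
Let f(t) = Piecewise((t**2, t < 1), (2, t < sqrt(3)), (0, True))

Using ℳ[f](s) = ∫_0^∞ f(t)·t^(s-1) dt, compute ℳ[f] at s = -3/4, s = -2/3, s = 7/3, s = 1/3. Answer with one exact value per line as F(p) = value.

remove the shared t-power first: t**3 on [0, 1); 2*t on [1, sqrt(3))
reversing the power substitution: t**(3/2) on [0, 1); 2*sqrt(t) on [1, 3)
summing 2 kernel integrals split by 1 yields ℳ[f](s)
for t in [0, 1): the term is ∫ t**2·t^(s-1)
∫ over [1, sqrt(3)) of 2·t^(s-1) joins the sum

F(-3/4) = 52/15 - 8*3**(5/8)/9
F(-2/3) = 15/4 - 3**(2/3)
F(7/3) = -57/91 + 18*3**(1/6)/7
F(1/3) = -39/7 + 6*3**(1/6)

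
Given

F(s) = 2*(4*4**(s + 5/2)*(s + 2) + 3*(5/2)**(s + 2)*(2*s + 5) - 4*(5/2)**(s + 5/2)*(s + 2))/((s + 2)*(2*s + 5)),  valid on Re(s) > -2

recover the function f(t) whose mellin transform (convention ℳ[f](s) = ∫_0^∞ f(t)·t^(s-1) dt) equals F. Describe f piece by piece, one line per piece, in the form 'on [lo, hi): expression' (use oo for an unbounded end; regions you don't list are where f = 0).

cuts at 5/2: linearity sums the 2 kernel integrals
∫ over [0, 5/2) of 6*t**2·t^(s-1) joins the sum
on [5/2, 4) integrate f = 4*t**(5/2) against the kernel

on [0, 5/2): 6*t**2
on [5/2, 4): 4*t**(5/2)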